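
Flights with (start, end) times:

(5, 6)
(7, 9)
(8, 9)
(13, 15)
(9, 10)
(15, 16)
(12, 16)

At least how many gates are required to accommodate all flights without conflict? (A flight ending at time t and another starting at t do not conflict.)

starts: [5, 7, 8, 9, 12, 13, 15]
ends:   [6, 9, 9, 10, 15, 16, 16]
s5→1 e6→0 s7→1 s8→2  — peak 2.

2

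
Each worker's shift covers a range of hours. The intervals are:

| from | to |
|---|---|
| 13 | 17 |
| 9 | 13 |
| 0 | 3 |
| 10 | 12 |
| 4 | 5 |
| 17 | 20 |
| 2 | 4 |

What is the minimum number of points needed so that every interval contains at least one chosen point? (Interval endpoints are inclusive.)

Sorted: [0,3] [2,4] [4,5] [10,12] [9,13] [13,17] [17,20]
{[0,3],[2,4]} hit by 3; {[4,5]} hit by 5; {[10,12],[9,13]} hit by 12; {[13,17],[17,20]} hit by 17.
Points: 3, 5, 12, 17 (4 total).

4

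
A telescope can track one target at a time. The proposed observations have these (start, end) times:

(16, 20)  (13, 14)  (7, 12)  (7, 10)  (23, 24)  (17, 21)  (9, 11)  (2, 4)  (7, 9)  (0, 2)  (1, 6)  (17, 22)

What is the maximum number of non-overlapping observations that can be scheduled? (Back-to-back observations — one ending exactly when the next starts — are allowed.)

Sort by end time and greedily take each interval whose start is ≥ the last chosen end.
Sorted by end: (0,2)  (2,4)  (1,6)  (7,9)  (7,10)  (9,11)  (7,12)  (13,14)  (16,20)  (17,21)  (17,22)  (23,24)
take (0,2); take (2,4); take (7,9); take (9,11); take (13,14); take (16,20); skip (17,22); take (23,24).
Selected 7 observations.

7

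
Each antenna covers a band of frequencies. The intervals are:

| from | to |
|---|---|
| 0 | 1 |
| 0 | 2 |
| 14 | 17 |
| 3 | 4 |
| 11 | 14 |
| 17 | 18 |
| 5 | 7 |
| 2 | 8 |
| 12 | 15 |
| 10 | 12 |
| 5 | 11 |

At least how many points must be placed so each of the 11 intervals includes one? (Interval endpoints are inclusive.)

5

Sort by right endpoint; whenever an interval is uncovered, place a point at its right end.
By right end: [0,1]  [0,2]  [3,4]  [5,7]  [2,8]  [5,11]  [10,12]  [11,14]  [12,15]  [14,17]  [17,18]
[0,1] uncovered → point at 1; [3,4] uncovered → point at 4; [5,7] uncovered → point at 7; [10,12] uncovered → point at 12; [14,17] uncovered → point at 17.
Points: 1, 4, 7, 12, 17 (5 total).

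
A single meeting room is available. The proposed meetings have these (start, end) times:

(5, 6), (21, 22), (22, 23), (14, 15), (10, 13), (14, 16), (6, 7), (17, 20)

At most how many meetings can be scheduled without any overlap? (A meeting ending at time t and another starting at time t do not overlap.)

Order by finish time; keep every interval that doesn't clash with the previous kept one.
By end time: (5,6), (6,7), (10,13), (14,15), (14,16), (17,20), (21,22), (22,23).
Pick (5,6); next start ≥ 6 → (6,7); next start ≥ 7 → (10,13); next start ≥ 13 → (14,15); next start ≥ 15 → (17,20); next start ≥ 20 → (21,22); next start ≥ 22 → (22,23).
Selected 7 meetings.

7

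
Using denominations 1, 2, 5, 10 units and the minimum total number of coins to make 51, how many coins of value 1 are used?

Use the largest denomination that fits, subtract, and repeat.
51 = 5×10 + 1×1
Count of 1: 1

1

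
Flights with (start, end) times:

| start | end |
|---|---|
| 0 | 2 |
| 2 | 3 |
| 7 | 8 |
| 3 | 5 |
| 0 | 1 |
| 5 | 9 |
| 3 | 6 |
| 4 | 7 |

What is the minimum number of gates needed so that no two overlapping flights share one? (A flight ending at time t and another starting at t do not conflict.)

The answer is the maximum number of intervals overlapping at any instant.
starts: [0, 0, 2, 3, 3, 4, 5, 7]
ends:   [1, 2, 3, 5, 6, 7, 8, 9]
s0→1 s0→2 e1→1 e2→0 s2→1 e3→0 s3→1 s3→2 s4→3  — peak 3.

3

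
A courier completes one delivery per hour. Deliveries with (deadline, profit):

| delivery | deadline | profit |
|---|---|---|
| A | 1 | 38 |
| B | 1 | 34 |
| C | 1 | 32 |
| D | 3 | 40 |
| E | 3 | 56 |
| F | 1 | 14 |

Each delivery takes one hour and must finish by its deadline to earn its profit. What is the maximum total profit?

134

Take jobs in profit order; each goes to the latest open slot no later than its deadline.
Profit order: E=56 D=40 A=38 B=34 C=32 F=14
Assign: E→slot 3, D→slot 2, A→slot 1, B skipped, C skipped, F skipped.
Slots: [1:A] [2:D] [3:E]
Profit = 38 + 40 + 56 = 134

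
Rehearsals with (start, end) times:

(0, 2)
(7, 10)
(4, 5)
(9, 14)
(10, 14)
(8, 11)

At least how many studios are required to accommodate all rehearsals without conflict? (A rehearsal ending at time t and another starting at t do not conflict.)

3

The answer is the maximum number of intervals overlapping at any instant.
starts: [0, 4, 7, 8, 9, 10]
ends:   [2, 5, 10, 11, 14, 14]
s0→1 e2→0 s4→1 e5→0 s7→1 s8→2 s9→3  — peak 3.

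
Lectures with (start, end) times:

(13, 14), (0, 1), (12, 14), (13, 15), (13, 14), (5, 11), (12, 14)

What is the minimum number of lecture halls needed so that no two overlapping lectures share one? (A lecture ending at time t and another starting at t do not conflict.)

5

Events (time:±→running): 0:+→1 1:-→0 5:+→1 11:-→0 12:+→1 12:+→2 13:+→3 13:+→4 13:+→5 … peak 5.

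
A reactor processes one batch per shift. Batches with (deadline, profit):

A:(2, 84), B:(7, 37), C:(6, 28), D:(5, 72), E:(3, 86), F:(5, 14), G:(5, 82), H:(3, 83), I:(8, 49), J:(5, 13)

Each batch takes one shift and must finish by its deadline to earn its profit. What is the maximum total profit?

521

Profit order: E=86 A=84 H=83 G=82 D=72 I=49 B=37 C=28 F=14 J=13
Assign: E→slot 3, A→slot 2, H→slot 1, G→slot 5, D→slot 4, I→slot 8, B→slot 7, C→slot 6, F skipped, J skipped.
Slots: [1:H] [2:A] [3:E] [4:D] [5:G] [6:C] [7:B] [8:I]
Profit = 83 + 84 + 86 + 72 + 82 + 28 + 37 + 49 = 521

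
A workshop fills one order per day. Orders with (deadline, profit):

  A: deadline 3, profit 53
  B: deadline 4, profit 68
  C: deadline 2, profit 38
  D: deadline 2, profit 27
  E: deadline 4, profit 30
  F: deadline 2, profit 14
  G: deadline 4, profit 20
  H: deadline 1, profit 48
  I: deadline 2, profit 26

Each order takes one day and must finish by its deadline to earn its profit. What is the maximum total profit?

Profit order: B=68 A=53 H=48 C=38 E=30 D=27 I=26 G=20 F=14
Assign: B→slot 4, A→slot 3, H→slot 1, C→slot 2, E skipped, D skipped, I skipped, G skipped, F skipped.
Slots: [1:H] [2:C] [3:A] [4:B]
Profit = 48 + 38 + 53 + 68 = 207

207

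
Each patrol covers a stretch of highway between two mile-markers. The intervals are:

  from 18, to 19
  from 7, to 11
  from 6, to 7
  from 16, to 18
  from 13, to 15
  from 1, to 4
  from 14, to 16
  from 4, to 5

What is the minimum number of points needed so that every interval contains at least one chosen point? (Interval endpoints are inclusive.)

Sorted: [1,4] [4,5] [6,7] [7,11] [13,15] [14,16] [16,18] [18,19]
{[1,4],[4,5]} hit by 4; {[6,7],[7,11]} hit by 7; {[13,15],[14,16]} hit by 15; {[16,18],[18,19]} hit by 18.
Points: 4, 7, 15, 18 (4 total).

4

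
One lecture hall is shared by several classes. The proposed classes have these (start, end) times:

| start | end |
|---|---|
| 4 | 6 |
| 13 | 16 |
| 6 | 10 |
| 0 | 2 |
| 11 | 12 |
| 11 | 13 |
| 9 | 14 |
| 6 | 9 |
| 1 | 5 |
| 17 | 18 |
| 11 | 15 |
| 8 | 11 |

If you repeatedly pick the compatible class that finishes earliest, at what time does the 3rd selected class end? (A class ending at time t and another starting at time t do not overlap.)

Order by finish time; keep every interval that doesn't clash with the previous kept one.
Sorted by end: (0,2)  (1,5)  (4,6)  (6,9)  (6,10)  (8,11)  (11,12)  (11,13)  (9,14)  (11,15)  (13,16)  (17,18)
take (0,2); skip (1,5); take (4,6); take (6,9); skip (8,11); take (11,12); skip (11,15); take (13,16); take (17,18).
Selected: (0,2) (4,6) (6,9) (11,12) (13,16) (17,18)

9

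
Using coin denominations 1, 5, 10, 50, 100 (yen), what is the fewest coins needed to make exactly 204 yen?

204 − 2×100→4 − 4×1→0
Total coins = 2 + 4 = 6

6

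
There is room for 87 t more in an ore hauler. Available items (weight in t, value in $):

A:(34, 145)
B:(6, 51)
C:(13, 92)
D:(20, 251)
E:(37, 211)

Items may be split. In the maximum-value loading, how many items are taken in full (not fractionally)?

Sort by value per unit weight and fill in that order.
Order: D (251/20=12.55) > B (51/6=8.50) > C (92/13=7.08) > E (211/37=5.70) > A (145/34=4.26)
Fill: take D (20 @ 251) → take B (6 @ 51) → take C (13 @ 92) → take E (37 @ 211) → take 11/34 of A → 46.91; 87/87 used.
4 item(s) taken whole; one partial (take 11/34 of A).

4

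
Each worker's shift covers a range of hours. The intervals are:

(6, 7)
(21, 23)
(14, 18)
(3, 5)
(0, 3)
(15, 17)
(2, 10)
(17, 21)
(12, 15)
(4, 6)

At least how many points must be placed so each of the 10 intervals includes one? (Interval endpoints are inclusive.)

By right end: [0,3]  [3,5]  [4,6]  [6,7]  [2,10]  [12,15]  [15,17]  [14,18]  [17,21]  [21,23]
[0,3] uncovered → point at 3; [4,6] uncovered → point at 6; [12,15] uncovered → point at 15; [17,21] uncovered → point at 21.
Points: 3, 6, 15, 21 (4 total).

4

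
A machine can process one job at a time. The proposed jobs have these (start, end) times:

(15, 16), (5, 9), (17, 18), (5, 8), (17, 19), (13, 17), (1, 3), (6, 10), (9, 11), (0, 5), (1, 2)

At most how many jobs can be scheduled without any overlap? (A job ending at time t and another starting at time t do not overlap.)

5

Greedy by earliest finish: after sorting by end time, pick each interval compatible with the last pick.
Sorted by end: (1,2)  (1,3)  (0,5)  (5,8)  (5,9)  (6,10)  (9,11)  (15,16)  (13,17)  (17,18)  (17,19)
take (1,2); take (5,8); take (9,11); take (15,16); take (17,18); skip (17,19).
Selected 5 jobs.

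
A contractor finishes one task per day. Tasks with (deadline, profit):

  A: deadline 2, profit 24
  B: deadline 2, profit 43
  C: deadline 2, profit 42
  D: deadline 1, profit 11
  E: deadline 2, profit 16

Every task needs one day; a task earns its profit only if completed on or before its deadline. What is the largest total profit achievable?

Take jobs in profit order; each goes to the latest open slot no later than its deadline.
Profit order: B=43 C=42 A=24 E=16 D=11
Assign: B→slot 2, C→slot 1, A skipped, E skipped, D skipped.
Slots: [1:C] [2:B]
Profit = 42 + 43 = 85

85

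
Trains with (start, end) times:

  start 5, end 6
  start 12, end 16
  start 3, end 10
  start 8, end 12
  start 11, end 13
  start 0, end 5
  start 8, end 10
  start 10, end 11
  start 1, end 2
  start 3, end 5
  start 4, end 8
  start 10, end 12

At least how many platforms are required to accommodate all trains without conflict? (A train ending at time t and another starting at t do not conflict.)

4

The answer is the maximum number of intervals overlapping at any instant.
Events (time:±→running): 0:+→1 1:+→2 2:-→1 3:+→2 3:+→3 4:+→4 … peak 4.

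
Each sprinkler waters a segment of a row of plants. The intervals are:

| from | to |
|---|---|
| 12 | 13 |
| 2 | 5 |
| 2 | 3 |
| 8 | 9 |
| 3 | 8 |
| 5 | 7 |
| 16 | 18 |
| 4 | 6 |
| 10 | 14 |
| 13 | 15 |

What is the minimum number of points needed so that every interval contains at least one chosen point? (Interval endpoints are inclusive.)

Sort by right endpoint; whenever an interval is uncovered, place a point at its right end.
Sorted: [2,3] [2,5] [4,6] [5,7] [3,8] [8,9] [12,13] [10,14] [13,15] [16,18]
{[2,3],[2,5]} hit by 3; {[4,6],[5,7],[3,8]} hit by 6; {[8,9]} hit by 9; {[12,13],[10,14],[13,15]} hit by 13; {[16,18]} hit by 18.
Points: 3, 6, 9, 13, 18 (5 total).

5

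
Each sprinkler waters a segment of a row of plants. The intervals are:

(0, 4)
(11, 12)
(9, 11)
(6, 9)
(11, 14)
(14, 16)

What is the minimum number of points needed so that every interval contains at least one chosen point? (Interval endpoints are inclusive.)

Process intervals by earliest right end; each time one isn't hit yet, stab at its right endpoint.
Sorted: [0,4] [6,9] [9,11] [11,12] [11,14] [14,16]
{[0,4]} hit by 4; {[6,9],[9,11]} hit by 9; {[11,12],[11,14]} hit by 12; {[14,16]} hit by 16.
Points: 4, 9, 12, 16 (4 total).

4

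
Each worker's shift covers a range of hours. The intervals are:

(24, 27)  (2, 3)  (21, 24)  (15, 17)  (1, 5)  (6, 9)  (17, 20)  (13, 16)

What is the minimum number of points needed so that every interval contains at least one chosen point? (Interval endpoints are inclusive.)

By right end: [2,3]  [1,5]  [6,9]  [13,16]  [15,17]  [17,20]  [21,24]  [24,27]
[2,3] uncovered → point at 3; [6,9] uncovered → point at 9; [13,16] uncovered → point at 16; [17,20] uncovered → point at 20; [21,24] uncovered → point at 24.
Points: 3, 9, 16, 20, 24 (5 total).

5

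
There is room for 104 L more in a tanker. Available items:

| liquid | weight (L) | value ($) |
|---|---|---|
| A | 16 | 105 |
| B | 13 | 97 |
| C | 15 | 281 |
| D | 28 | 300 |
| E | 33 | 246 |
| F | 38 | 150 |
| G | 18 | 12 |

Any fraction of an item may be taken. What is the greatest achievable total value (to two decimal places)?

1022.44

Greedy by value/weight ratio, highest first.
Order: C (281/15=18.73) > D (300/28=10.71) > B (97/13=7.46) > E (246/33=7.45) > A (105/16=6.56) > F (150/38=3.95) > G (12/18=0.67)
Fill: take C (15 @ 281) → take D (28 @ 300) → take B (13 @ 97) → take E (33 @ 246) → take 15/16 of A → 98.44; 104/104 used.
Total value = 1022.44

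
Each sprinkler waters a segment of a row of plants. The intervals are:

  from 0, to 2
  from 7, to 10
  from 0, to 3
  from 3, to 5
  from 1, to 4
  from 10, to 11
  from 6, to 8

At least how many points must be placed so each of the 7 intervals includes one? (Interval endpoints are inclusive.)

4

Sort by right endpoint; whenever an interval is uncovered, place a point at its right end.
Sorted: [0,2] [0,3] [1,4] [3,5] [6,8] [7,10] [10,11]
{[0,2],[0,3],[1,4]} hit by 2; {[3,5]} hit by 5; {[6,8],[7,10]} hit by 8; {[10,11]} hit by 11.
Points: 2, 5, 8, 11 (4 total).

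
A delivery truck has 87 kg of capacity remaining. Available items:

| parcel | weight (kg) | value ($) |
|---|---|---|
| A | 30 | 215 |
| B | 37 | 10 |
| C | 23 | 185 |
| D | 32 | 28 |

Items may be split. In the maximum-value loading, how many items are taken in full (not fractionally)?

3

Ratios (sorted): C 8.04, A 7.17, D 0.88, B 0.27
take C (23 @ 185); take A (30 @ 215); take D (32 @ 28); take 2/37 of B → 0.54. Capacity used 87/87.
3 item(s) taken whole; one partial (take 2/37 of B).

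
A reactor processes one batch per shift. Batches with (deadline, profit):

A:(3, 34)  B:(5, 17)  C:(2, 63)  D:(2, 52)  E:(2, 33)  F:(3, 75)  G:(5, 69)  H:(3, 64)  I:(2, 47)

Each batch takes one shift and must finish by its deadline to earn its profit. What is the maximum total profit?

288

Take jobs in profit order; each goes to the latest open slot no later than its deadline.
Profit order: F=75 G=69 H=64 C=63 D=52 I=47 A=34 E=33 B=17
Assign: F→slot 3, G→slot 5, H→slot 2, C→slot 1, D skipped, I skipped, A skipped, E skipped, B→slot 4.
Slots: [1:C] [2:H] [3:F] [4:B] [5:G]
Profit = 63 + 64 + 75 + 17 + 69 = 288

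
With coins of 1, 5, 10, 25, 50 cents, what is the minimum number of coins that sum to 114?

114 − 2×50→14 − 1×10→4 − 4×1→0
Total coins = 2 + 1 + 4 = 7

7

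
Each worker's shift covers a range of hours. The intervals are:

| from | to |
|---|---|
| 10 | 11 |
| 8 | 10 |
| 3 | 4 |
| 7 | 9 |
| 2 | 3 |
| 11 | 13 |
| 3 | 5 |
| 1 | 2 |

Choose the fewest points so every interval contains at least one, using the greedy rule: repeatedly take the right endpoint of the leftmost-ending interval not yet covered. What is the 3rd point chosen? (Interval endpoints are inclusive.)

Process intervals by earliest right end; each time one isn't hit yet, stab at its right endpoint.
By right end: [1,2]  [2,3]  [3,4]  [3,5]  [7,9]  [8,10]  [10,11]  [11,13]
[1,2] uncovered → point at 2; [3,4] uncovered → point at 4; [7,9] uncovered → point at 9; [10,11] uncovered → point at 11.
Points: 2, 4, 9, 11 (4 total).

9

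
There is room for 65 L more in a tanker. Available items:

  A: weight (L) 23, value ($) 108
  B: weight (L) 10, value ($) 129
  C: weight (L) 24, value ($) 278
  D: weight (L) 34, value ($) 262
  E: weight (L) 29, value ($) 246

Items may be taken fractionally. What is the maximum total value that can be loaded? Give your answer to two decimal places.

Order: B (129/10=12.90) > C (278/24=11.58) > E (246/29=8.48) > D (262/34=7.71) > A (108/23=4.70)
Fill: take B (10 @ 129) → take C (24 @ 278) → take E (29 @ 246) → take 2/34 of D → 15.41; 65/65 used.
Total value = 668.41

668.41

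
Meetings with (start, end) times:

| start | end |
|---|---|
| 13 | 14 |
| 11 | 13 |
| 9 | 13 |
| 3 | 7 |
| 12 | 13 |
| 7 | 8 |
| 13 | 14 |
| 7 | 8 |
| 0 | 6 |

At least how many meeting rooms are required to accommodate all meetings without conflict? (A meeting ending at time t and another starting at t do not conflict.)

The answer is the maximum number of intervals overlapping at any instant.
starts: [0, 3, 7, 7, 9, 11, 12, 13, 13]
ends:   [6, 7, 8, 8, 13, 13, 13, 14, 14]
s0→1 s3→2 e6→1 e7→0 s7→1 s7→2 e8→1 e8→0 s9→1 s11→2 s12→3  — peak 3.

3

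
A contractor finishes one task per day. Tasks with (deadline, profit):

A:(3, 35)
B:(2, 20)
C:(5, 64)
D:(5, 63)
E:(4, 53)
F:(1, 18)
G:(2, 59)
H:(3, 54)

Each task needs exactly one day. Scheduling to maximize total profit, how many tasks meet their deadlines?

By profit: C(d5,64), D(d5,63), G(d2,59), H(d3,54), E(d4,53), A(d3,35), B(d2,20), F(d1,18)
C→slot 5; D→slot 4; G→slot 2; H→slot 3; E→slot 1; A skipped; B skipped; F skipped.
5 of 8 scheduled.

5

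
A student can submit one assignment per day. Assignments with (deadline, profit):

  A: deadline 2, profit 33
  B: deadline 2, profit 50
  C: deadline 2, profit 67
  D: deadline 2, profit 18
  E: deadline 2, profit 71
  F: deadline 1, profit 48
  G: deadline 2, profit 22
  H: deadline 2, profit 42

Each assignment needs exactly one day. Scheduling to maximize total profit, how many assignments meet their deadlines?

2

Profit order: E=71 C=67 B=50 F=48 H=42 A=33 G=22 D=18
Assign: E→slot 2, C→slot 1, B skipped, F skipped, H skipped, A skipped, G skipped, D skipped.
Slots: [1:C] [2:E]
2 of 8 scheduled.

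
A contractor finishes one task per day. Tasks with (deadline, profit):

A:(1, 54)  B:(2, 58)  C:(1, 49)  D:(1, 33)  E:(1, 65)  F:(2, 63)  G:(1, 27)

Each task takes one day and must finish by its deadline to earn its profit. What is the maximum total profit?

128

Take jobs in profit order; each goes to the latest open slot no later than its deadline.
By profit: E(d1,65), F(d2,63), B(d2,58), A(d1,54), C(d1,49), D(d1,33), G(d1,27)
E→slot 1; F→slot 2; B skipped; A skipped; C skipped; D skipped; G skipped.
Profit = 65 + 63 = 128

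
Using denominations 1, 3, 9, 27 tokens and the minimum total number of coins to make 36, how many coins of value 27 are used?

Use the largest denomination that fits, subtract, and repeat.
36 − 1×27→9 − 1×9→0
Count of 27: 1

1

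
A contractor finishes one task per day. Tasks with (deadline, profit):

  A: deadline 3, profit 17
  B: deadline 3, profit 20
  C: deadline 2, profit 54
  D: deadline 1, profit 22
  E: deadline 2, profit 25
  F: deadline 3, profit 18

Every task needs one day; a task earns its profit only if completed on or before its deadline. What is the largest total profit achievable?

By profit: C(d2,54), E(d2,25), D(d1,22), B(d3,20), F(d3,18), A(d3,17)
C→slot 2; E→slot 1; D skipped; B→slot 3; F skipped; A skipped.
Profit = 25 + 54 + 20 = 99

99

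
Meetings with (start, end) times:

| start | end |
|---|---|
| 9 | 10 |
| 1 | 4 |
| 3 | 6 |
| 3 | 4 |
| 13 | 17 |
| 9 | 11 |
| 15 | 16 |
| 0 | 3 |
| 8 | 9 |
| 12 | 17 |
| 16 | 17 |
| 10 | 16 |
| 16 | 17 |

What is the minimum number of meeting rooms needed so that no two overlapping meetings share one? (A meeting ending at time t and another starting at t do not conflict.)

4

The answer is the maximum number of intervals overlapping at any instant.
starts: [0, 1, 3, 3, 8, 9, 9, 10, 12, 13, 15, 16, 16]
ends:   [3, 4, 4, 6, 9, 10, 11, 16, 16, 17, 17, 17, 17]
s0→1 s1→2 e3→1 s3→2 s3→3 e4→2 e4→1 e6→0 s8→1 e9→0 s9→1 s9→2 e10→1 s10→2 e11→1 s12→2 s13→3 s15→4  — peak 4.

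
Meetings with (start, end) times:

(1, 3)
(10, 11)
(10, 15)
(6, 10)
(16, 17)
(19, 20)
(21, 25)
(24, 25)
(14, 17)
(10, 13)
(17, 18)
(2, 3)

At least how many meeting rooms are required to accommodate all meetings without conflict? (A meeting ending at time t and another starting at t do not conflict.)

The answer is the maximum number of intervals overlapping at any instant.
starts: [1, 2, 6, 10, 10, 10, 14, 16, 17, 19, 21, 24]
ends:   [3, 3, 10, 11, 13, 15, 17, 17, 18, 20, 25, 25]
s1→1 s2→2 e3→1 e3→0 s6→1 e10→0 s10→1 s10→2 s10→3  — peak 3.

3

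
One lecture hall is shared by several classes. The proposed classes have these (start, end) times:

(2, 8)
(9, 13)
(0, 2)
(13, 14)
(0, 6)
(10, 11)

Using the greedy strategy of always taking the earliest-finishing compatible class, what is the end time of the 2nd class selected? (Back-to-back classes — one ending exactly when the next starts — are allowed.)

By end time: (0,2), (0,6), (2,8), (10,11), (9,13), (13,14).
Pick (0,2); next start ≥ 2 → (2,8); next start ≥ 8 → (10,11); next start ≥ 11 → (13,14).
Selected: (0,2) (2,8) (10,11) (13,14)

8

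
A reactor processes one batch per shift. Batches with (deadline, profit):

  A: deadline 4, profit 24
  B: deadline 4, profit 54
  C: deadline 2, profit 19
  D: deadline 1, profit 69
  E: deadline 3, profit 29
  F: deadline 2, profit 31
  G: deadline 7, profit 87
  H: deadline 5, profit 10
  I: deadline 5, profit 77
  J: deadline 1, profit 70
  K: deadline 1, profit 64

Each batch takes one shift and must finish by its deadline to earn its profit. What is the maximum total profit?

348

Profit order: G=87 I=77 J=70 D=69 K=64 B=54 F=31 E=29 A=24 C=19 H=10
Assign: G→slot 7, I→slot 5, J→slot 1, D skipped, K skipped, B→slot 4, F→slot 2, E→slot 3, A skipped, C skipped, H skipped.
Slots: [1:J] [2:F] [3:E] [4:B] [5:I] [7:G]
Profit = 70 + 31 + 29 + 54 + 77 + 87 = 348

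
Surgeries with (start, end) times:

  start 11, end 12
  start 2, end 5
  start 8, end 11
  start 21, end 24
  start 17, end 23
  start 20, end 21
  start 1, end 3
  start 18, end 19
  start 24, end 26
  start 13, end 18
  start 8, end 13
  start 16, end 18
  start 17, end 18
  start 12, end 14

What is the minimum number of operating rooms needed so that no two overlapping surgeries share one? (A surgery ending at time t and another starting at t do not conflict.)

The answer is the maximum number of intervals overlapping at any instant.
starts: [1, 2, 8, 8, 11, 12, 13, 16, 17, 17, 18, 20, 21, 24]
ends:   [3, 5, 11, 12, 13, 14, 18, 18, 18, 19, 21, 23, 24, 26]
s1→1 s2→2 e3→1 e5→0 s8→1 s8→2 e11→1 s11→2 e12→1 s12→2 e13→1 s13→2 e14→1 s16→2 s17→3 s17→4  — peak 4.

4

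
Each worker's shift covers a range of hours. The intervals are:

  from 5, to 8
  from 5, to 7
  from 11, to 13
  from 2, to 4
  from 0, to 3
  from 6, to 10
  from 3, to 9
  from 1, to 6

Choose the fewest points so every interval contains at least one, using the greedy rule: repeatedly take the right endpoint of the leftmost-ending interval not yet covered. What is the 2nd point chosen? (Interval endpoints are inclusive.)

By right end: [0,3]  [2,4]  [1,6]  [5,7]  [5,8]  [3,9]  [6,10]  [11,13]
[0,3] uncovered → point at 3; [5,7] uncovered → point at 7; [11,13] uncovered → point at 13.
Points: 3, 7, 13 (3 total).

7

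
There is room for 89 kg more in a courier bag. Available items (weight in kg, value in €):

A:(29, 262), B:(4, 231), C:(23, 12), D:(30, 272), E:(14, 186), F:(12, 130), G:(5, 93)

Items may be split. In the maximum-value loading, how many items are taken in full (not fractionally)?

Sort by value per unit weight and fill in that order.
Ratios (sorted): B 57.75, G 18.60, E 13.29, F 10.83, D 9.07, A 9.03, C 0.52
take B (4 @ 231); take G (5 @ 93); take E (14 @ 186); take F (12 @ 130); take D (30 @ 272); take 24/29 of A → 216.83. Capacity used 89/89.
5 item(s) taken whole; one partial (take 24/29 of A).

5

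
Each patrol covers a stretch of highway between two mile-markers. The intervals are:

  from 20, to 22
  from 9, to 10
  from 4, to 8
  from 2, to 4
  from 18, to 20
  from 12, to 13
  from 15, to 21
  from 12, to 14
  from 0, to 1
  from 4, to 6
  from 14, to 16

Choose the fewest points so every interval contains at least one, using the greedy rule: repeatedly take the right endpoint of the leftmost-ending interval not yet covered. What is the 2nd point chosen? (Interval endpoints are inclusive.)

4

Process intervals by earliest right end; each time one isn't hit yet, stab at its right endpoint.
Sorted: [0,1] [2,4] [4,6] [4,8] [9,10] [12,13] [12,14] [14,16] [18,20] [15,21] [20,22]
{[0,1]} hit by 1; {[2,4],[4,6],[4,8]} hit by 4; {[9,10]} hit by 10; {[12,13],[12,14]} hit by 13; {[14,16]} hit by 16; {[18,20],[15,21],[20,22]} hit by 20.
Points: 1, 4, 10, 13, 16, 20 (6 total).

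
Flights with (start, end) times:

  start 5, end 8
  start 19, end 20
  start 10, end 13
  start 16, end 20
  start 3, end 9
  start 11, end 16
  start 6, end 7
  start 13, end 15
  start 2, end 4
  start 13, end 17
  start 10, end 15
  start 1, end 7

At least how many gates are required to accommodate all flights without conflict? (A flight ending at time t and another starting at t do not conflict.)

4

Count concurrent intervals with a sweep; the peak is the room count.
starts: [1, 2, 3, 5, 6, 10, 10, 11, 13, 13, 16, 19]
ends:   [4, 7, 7, 8, 9, 13, 15, 15, 16, 17, 20, 20]
s1→1 s2→2 s3→3 e4→2 s5→3 s6→4  — peak 4.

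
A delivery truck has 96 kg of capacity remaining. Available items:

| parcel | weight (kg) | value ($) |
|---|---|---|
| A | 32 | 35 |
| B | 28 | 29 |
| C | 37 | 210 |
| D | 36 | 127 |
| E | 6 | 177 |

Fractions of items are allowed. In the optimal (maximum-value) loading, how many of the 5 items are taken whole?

Sort by value per unit weight and fill in that order.
Ratios (sorted): E 29.50, C 5.68, D 3.53, A 1.09, B 1.04
take E (6 @ 177); take C (37 @ 210); take D (36 @ 127); take 17/32 of A → 18.59. Capacity used 96/96.
3 item(s) taken whole; one partial (take 17/32 of A).

3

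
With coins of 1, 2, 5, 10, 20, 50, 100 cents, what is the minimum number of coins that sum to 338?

8

338 = 3×100 + 1×20 + 1×10 + 1×5 + 1×2 + 1×1
Total coins = 3 + 1 + 1 + 1 + 1 + 1 = 8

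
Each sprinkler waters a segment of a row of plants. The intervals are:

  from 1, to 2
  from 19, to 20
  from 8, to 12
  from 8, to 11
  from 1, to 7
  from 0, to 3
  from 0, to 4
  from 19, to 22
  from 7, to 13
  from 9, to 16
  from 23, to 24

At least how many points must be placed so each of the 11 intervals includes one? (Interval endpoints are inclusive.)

4

Process intervals by earliest right end; each time one isn't hit yet, stab at its right endpoint.
Sorted: [1,2] [0,3] [0,4] [1,7] [8,11] [8,12] [7,13] [9,16] [19,20] [19,22] [23,24]
{[1,2],[0,3],[0,4],[1,7]} hit by 2; {[8,11],[8,12],[7,13],[9,16]} hit by 11; {[19,20],[19,22]} hit by 20; {[23,24]} hit by 24.
Points: 2, 11, 20, 24 (4 total).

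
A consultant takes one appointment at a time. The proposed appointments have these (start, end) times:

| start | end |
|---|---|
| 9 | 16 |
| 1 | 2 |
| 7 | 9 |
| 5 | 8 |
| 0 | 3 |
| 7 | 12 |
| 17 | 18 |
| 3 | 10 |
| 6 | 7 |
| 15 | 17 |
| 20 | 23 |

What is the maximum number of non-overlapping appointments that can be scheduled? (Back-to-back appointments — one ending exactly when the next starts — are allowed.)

6

Order by finish time; keep every interval that doesn't clash with the previous kept one.
Sorted by end: (1,2)  (0,3)  (6,7)  (5,8)  (7,9)  (3,10)  (7,12)  (9,16)  (15,17)  (17,18)  (20,23)
take (1,2); skip (0,3); take (6,7); take (7,9); skip (7,12); take (9,16); skip (15,17); take (17,18); take (20,23).
Selected 6 appointments.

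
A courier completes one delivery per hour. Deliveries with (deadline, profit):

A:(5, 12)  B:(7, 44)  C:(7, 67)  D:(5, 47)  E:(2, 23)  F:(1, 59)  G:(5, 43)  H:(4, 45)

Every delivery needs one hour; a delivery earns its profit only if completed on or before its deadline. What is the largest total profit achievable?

Sort by profit descending; place each in the latest free slot ≤ its deadline.
Profit order: C=67 F=59 D=47 H=45 B=44 G=43 E=23 A=12
Assign: C→slot 7, F→slot 1, D→slot 5, H→slot 4, B→slot 6, G→slot 3, E→slot 2, A skipped.
Slots: [1:F] [2:E] [3:G] [4:H] [5:D] [6:B] [7:C]
Profit = 59 + 23 + 43 + 45 + 47 + 44 + 67 = 328

328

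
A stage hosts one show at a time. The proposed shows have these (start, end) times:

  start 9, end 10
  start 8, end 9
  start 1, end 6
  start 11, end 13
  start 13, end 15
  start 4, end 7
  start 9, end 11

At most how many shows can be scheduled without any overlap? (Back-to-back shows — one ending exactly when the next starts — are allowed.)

Greedy by earliest finish: after sorting by end time, pick each interval compatible with the last pick.
By end time: (1,6), (4,7), (8,9), (9,10), (9,11), (11,13), (13,15).
Pick (1,6); next start ≥ 6 → (8,9); next start ≥ 9 → (9,10); next start ≥ 10 → (11,13); next start ≥ 13 → (13,15).
Selected 5 shows.

5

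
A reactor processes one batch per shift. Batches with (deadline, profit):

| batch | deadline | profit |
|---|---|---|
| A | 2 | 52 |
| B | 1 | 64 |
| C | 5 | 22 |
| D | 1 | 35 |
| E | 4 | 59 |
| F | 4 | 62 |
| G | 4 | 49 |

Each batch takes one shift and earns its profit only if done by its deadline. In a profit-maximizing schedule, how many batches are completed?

Sort by profit descending; place each in the latest free slot ≤ its deadline.
By profit: B(d1,64), F(d4,62), E(d4,59), A(d2,52), G(d4,49), D(d1,35), C(d5,22)
B→slot 1; F→slot 4; E→slot 3; A→slot 2; G skipped; D skipped; C→slot 5.
5 of 7 scheduled.

5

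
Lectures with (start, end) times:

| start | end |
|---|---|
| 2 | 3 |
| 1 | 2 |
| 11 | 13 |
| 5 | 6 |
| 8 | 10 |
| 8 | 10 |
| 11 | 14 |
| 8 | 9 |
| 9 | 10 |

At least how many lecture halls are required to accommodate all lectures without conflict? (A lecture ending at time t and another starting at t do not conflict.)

Events (time:±→running): 1:+→1 2:-→0 2:+→1 3:-→0 5:+→1 6:-→0 8:+→1 8:+→2 8:+→3 … peak 3.

3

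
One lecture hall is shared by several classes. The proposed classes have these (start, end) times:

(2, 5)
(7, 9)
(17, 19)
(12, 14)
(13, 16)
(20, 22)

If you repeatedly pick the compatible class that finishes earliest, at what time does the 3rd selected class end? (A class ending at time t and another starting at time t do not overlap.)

14

Order by finish time; keep every interval that doesn't clash with the previous kept one.
By end time: (2,5), (7,9), (12,14), (13,16), (17,19), (20,22).
Pick (2,5); next start ≥ 5 → (7,9); next start ≥ 9 → (12,14); next start ≥ 14 → (17,19); next start ≥ 19 → (20,22).
Selected: (2,5) (7,9) (12,14) (17,19) (20,22)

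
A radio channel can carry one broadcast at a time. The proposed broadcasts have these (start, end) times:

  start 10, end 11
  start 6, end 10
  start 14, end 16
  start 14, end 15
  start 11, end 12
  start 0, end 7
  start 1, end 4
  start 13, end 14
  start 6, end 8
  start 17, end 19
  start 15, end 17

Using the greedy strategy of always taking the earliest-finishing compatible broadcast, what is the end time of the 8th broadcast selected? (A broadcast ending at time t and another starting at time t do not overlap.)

Greedy by earliest finish: after sorting by end time, pick each interval compatible with the last pick.
By end time: (1,4), (0,7), (6,8), (6,10), (10,11), (11,12), (13,14), (14,15), (14,16), (15,17), (17,19).
Pick (1,4); next start ≥ 4 → (6,8); next start ≥ 8 → (10,11); next start ≥ 11 → (11,12); next start ≥ 12 → (13,14); next start ≥ 14 → (14,15); next start ≥ 15 → (15,17); next start ≥ 17 → (17,19).
Selected: (1,4) (6,8) (10,11) (11,12) (13,14) (14,15) (15,17) (17,19)

19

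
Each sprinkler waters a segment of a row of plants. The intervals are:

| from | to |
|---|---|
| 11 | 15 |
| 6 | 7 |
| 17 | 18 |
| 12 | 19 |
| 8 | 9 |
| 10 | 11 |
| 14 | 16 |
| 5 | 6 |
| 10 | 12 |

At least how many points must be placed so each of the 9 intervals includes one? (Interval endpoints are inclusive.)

Process intervals by earliest right end; each time one isn't hit yet, stab at its right endpoint.
Sorted: [5,6] [6,7] [8,9] [10,11] [10,12] [11,15] [14,16] [17,18] [12,19]
{[5,6],[6,7]} hit by 6; {[8,9]} hit by 9; {[10,11],[10,12],[11,15]} hit by 11; {[14,16]} hit by 16; {[17,18],[12,19]} hit by 18.
Points: 6, 9, 11, 16, 18 (5 total).

5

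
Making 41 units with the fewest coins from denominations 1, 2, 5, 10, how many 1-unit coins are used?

Use the largest denomination that fits, subtract, and repeat.
41 = 4×10 + 1×1
Count of 1: 1

1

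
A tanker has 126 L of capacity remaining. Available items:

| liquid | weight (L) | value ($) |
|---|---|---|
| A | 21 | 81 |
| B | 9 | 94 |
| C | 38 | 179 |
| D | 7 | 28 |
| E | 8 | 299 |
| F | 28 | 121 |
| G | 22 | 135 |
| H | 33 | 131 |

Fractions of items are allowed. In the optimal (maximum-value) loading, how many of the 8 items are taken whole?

6

Ratios (sorted): E 37.38, B 10.44, G 6.14, C 4.71, F 4.32, D 4.00, H 3.97, A 3.86
take E (8 @ 299); take B (9 @ 94); take G (22 @ 135); take C (38 @ 179); take F (28 @ 121); take D (7 @ 28); take 14/33 of H → 55.58. Capacity used 126/126.
6 item(s) taken whole; one partial (take 14/33 of H).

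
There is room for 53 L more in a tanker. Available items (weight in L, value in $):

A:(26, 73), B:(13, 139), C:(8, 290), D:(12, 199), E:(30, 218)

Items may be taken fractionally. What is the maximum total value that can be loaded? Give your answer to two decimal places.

Sort by value per unit weight and fill in that order.
Order: C (290/8=36.25) > D (199/12=16.58) > B (139/13=10.69) > E (218/30=7.27) > A (73/26=2.81)
Fill: take C (8 @ 290) → take D (12 @ 199) → take B (13 @ 139) → take 20/30 of E → 145.33; 53/53 used.
Total value = 773.33

773.33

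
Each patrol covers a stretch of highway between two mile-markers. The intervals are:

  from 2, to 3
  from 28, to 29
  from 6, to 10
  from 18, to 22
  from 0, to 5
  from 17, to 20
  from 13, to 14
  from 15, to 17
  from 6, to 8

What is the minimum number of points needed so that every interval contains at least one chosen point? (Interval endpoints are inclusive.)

6

Process intervals by earliest right end; each time one isn't hit yet, stab at its right endpoint.
Sorted: [2,3] [0,5] [6,8] [6,10] [13,14] [15,17] [17,20] [18,22] [28,29]
{[2,3],[0,5]} hit by 3; {[6,8],[6,10]} hit by 8; {[13,14]} hit by 14; {[15,17],[17,20]} hit by 17; {[18,22]} hit by 22; {[28,29]} hit by 29.
Points: 3, 8, 14, 17, 22, 29 (6 total).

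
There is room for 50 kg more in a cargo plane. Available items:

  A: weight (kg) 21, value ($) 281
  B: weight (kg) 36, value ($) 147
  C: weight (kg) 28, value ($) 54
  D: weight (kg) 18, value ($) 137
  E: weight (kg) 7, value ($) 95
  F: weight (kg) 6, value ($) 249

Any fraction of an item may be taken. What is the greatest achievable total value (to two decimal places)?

Sort by value per unit weight and fill in that order.
Order: F (249/6=41.50) > E (95/7=13.57) > A (281/21=13.38) > D (137/18=7.61) > B (147/36=4.08) > C (54/28=1.93)
Fill: take F (6 @ 249) → take E (7 @ 95) → take A (21 @ 281) → take 16/18 of D → 121.78; 50/50 used.
Total value = 746.78

746.78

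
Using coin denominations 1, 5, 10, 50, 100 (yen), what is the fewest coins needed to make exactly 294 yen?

11

Use the largest denomination that fits, subtract, and repeat.
294 − 2×100→94 − 1×50→44 − 4×10→4 − 4×1→0
Total coins = 2 + 1 + 4 + 4 = 11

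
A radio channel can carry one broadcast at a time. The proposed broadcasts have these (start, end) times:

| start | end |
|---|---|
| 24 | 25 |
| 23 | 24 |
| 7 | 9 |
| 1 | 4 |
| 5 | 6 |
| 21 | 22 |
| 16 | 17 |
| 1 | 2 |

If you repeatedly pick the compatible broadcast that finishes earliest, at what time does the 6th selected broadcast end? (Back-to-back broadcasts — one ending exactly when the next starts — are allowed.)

Order by finish time; keep every interval that doesn't clash with the previous kept one.
Sorted by end: (1,2)  (1,4)  (5,6)  (7,9)  (16,17)  (21,22)  (23,24)  (24,25)
take (1,2); skip (1,4); take (5,6); take (7,9); take (16,17); take (21,22); take (23,24); take (24,25).
Selected: (1,2) (5,6) (7,9) (16,17) (21,22) (23,24) (24,25)

24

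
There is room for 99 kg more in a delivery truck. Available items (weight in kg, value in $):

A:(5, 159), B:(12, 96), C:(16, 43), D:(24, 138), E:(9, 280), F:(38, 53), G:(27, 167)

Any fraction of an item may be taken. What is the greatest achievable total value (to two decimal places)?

891.37

Ratios (sorted): A 31.80, E 31.11, B 8.00, G 6.19, D 5.75, C 2.69, F 1.39
take A (5 @ 159); take E (9 @ 280); take B (12 @ 96); take G (27 @ 167); take D (24 @ 138); take C (16 @ 43); take 6/38 of F → 8.37. Capacity used 99/99.
Total value = 891.37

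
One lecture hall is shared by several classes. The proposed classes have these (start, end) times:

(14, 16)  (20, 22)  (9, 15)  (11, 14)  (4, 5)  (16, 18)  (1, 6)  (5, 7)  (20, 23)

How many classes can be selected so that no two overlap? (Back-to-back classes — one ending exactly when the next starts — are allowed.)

Greedy by earliest finish: after sorting by end time, pick each interval compatible with the last pick.
By end time: (4,5), (1,6), (5,7), (11,14), (9,15), (14,16), (16,18), (20,22), (20,23).
Pick (4,5); next start ≥ 5 → (5,7); next start ≥ 7 → (11,14); next start ≥ 14 → (14,16); next start ≥ 16 → (16,18); next start ≥ 18 → (20,22).
Selected 6 classes.

6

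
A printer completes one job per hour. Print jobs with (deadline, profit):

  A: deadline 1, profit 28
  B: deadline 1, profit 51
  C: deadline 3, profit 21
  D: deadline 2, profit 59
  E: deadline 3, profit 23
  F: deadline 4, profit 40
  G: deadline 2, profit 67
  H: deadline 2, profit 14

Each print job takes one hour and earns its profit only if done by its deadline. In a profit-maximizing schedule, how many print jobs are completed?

4

Sort by profit descending; place each in the latest free slot ≤ its deadline.
Profit order: G=67 D=59 B=51 F=40 A=28 E=23 C=21 H=14
Assign: G→slot 2, D→slot 1, B skipped, F→slot 4, A skipped, E→slot 3, C skipped, H skipped.
Slots: [1:D] [2:G] [3:E] [4:F]
4 of 8 scheduled.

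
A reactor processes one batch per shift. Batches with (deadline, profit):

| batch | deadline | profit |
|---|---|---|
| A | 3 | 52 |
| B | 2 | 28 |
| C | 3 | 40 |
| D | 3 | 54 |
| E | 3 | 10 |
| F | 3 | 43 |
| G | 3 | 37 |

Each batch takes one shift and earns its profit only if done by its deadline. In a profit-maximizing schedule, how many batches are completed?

3

Take jobs in profit order; each goes to the latest open slot no later than its deadline.
Profit order: D=54 A=52 F=43 C=40 G=37 B=28 E=10
Assign: D→slot 3, A→slot 2, F→slot 1, C skipped, G skipped, B skipped, E skipped.
Slots: [1:F] [2:A] [3:D]
3 of 7 scheduled.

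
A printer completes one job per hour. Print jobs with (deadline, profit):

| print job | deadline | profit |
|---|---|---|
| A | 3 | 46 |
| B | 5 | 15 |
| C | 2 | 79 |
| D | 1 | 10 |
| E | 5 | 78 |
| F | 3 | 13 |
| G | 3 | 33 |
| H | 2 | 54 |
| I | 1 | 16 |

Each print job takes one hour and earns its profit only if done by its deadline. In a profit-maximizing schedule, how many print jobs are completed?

5

Profit order: C=79 E=78 H=54 A=46 G=33 I=16 B=15 F=13 D=10
Assign: C→slot 2, E→slot 5, H→slot 1, A→slot 3, G skipped, I skipped, B→slot 4, F skipped, D skipped.
Slots: [1:H] [2:C] [3:A] [4:B] [5:E]
5 of 9 scheduled.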